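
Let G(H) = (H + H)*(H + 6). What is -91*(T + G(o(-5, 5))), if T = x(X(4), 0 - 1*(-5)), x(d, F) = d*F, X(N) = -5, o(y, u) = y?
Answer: 3185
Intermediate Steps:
x(d, F) = F*d
T = -25 (T = (0 - 1*(-5))*(-5) = (0 + 5)*(-5) = 5*(-5) = -25)
G(H) = 2*H*(6 + H) (G(H) = (2*H)*(6 + H) = 2*H*(6 + H))
-91*(T + G(o(-5, 5))) = -91*(-25 + 2*(-5)*(6 - 5)) = -91*(-25 + 2*(-5)*1) = -91*(-25 - 10) = -91*(-35) = 3185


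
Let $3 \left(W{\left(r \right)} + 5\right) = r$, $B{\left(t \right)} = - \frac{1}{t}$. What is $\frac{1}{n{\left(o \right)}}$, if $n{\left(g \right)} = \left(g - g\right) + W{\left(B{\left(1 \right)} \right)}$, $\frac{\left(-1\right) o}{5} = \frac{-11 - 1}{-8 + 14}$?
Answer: $- \frac{3}{16} \approx -0.1875$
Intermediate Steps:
$W{\left(r \right)} = -5 + \frac{r}{3}$
$o = 10$ ($o = - 5 \frac{-11 - 1}{-8 + 14} = - 5 \left(- \frac{12}{6}\right) = - 5 \left(\left(-12\right) \frac{1}{6}\right) = \left(-5\right) \left(-2\right) = 10$)
$n{\left(g \right)} = - \frac{16}{3}$ ($n{\left(g \right)} = \left(g - g\right) - \left(5 - \frac{\left(-1\right) 1^{-1}}{3}\right) = 0 - \left(5 - \frac{\left(-1\right) 1}{3}\right) = 0 + \left(-5 + \frac{1}{3} \left(-1\right)\right) = 0 - \frac{16}{3} = - \frac{16}{3}$)
$\frac{1}{n{\left(o \right)}} = \frac{1}{- \frac{16}{3}} = - \frac{3}{16}$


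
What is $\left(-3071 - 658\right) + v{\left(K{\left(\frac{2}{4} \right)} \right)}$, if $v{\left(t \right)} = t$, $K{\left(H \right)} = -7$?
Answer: $-3736$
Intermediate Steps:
$\left(-3071 - 658\right) + v{\left(K{\left(\frac{2}{4} \right)} \right)} = \left(-3071 - 658\right) - 7 = -3729 - 7 = -3736$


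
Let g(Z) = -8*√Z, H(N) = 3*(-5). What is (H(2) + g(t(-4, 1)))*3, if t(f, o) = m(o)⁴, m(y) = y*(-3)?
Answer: -261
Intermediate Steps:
H(N) = -15
m(y) = -3*y
t(f, o) = 81*o⁴ (t(f, o) = (-3*o)⁴ = 81*o⁴)
(H(2) + g(t(-4, 1)))*3 = (-15 - 8*√81)*3 = (-15 - 8*9)*3 = (-15 - 72)*3 = -87*3 = -261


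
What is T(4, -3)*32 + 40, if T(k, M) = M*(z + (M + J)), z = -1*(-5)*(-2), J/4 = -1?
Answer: 1672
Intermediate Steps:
J = -4 (J = 4*(-1) = -4)
z = -10 (z = 5*(-2) = -10)
T(k, M) = M*(-14 + M) (T(k, M) = M*(-10 + (M - 4)) = M*(-10 + (-4 + M)) = M*(-14 + M))
T(4, -3)*32 + 40 = -3*(-14 - 3)*32 + 40 = -3*(-17)*32 + 40 = 51*32 + 40 = 1632 + 40 = 1672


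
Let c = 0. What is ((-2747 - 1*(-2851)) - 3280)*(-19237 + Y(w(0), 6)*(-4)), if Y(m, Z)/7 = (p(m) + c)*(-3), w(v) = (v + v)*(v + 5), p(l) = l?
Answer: 61096712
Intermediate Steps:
w(v) = 2*v*(5 + v) (w(v) = (2*v)*(5 + v) = 2*v*(5 + v))
Y(m, Z) = -21*m (Y(m, Z) = 7*((m + 0)*(-3)) = 7*(m*(-3)) = 7*(-3*m) = -21*m)
((-2747 - 1*(-2851)) - 3280)*(-19237 + Y(w(0), 6)*(-4)) = ((-2747 - 1*(-2851)) - 3280)*(-19237 - 42*0*(5 + 0)*(-4)) = ((-2747 + 2851) - 3280)*(-19237 - 42*0*5*(-4)) = (104 - 3280)*(-19237 - 21*0*(-4)) = -3176*(-19237 + 0*(-4)) = -3176*(-19237 + 0) = -3176*(-19237) = 61096712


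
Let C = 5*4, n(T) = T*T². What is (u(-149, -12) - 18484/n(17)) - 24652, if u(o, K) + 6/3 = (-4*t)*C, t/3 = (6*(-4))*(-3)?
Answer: -206040226/4913 ≈ -41938.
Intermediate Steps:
n(T) = T³
t = 216 (t = 3*((6*(-4))*(-3)) = 3*(-24*(-3)) = 3*72 = 216)
C = 20
u(o, K) = -17282 (u(o, K) = -2 - 4*216*20 = -2 - 864*20 = -2 - 17280 = -17282)
(u(-149, -12) - 18484/n(17)) - 24652 = (-17282 - 18484/(17³)) - 24652 = (-17282 - 18484/4913) - 24652 = -84924950/4913 - 24652 = -206040226/4913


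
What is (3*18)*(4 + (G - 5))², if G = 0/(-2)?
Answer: 54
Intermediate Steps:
G = 0 (G = 0*(-½) = 0)
(3*18)*(4 + (G - 5))² = (3*18)*(4 + (0 - 5))² = 54*(4 - 5)² = 54*(-1)² = 54*1 = 54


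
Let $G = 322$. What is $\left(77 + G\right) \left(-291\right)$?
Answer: $-116109$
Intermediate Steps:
$\left(77 + G\right) \left(-291\right) = \left(77 + 322\right) \left(-291\right) = 399 \left(-291\right) = -116109$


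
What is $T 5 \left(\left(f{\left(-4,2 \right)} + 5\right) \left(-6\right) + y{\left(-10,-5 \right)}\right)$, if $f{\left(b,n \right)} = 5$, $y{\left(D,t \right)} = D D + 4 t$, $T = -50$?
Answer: $-5000$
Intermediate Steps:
$y{\left(D,t \right)} = D^{2} + 4 t$
$T 5 \left(\left(f{\left(-4,2 \right)} + 5\right) \left(-6\right) + y{\left(-10,-5 \right)}\right) = \left(-50\right) 5 \left(\left(5 + 5\right) \left(-6\right) + \left(\left(-10\right)^{2} + 4 \left(-5\right)\right)\right) = - 250 \left(10 \left(-6\right) + \left(100 - 20\right)\right) = - 250 \left(-60 + 80\right) = \left(-250\right) 20 = -5000$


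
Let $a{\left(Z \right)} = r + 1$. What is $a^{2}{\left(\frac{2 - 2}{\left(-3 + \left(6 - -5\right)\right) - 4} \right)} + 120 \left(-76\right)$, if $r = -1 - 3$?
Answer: $-9111$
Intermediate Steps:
$r = -4$ ($r = -1 - 3 = -4$)
$a{\left(Z \right)} = -3$ ($a{\left(Z \right)} = -4 + 1 = -3$)
$a^{2}{\left(\frac{2 - 2}{\left(-3 + \left(6 - -5\right)\right) - 4} \right)} + 120 \left(-76\right) = \left(-3\right)^{2} + 120 \left(-76\right) = 9 - 9120 = -9111$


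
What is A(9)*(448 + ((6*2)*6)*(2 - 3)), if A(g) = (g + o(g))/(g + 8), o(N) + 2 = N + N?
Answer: 9400/17 ≈ 552.94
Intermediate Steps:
o(N) = -2 + 2*N (o(N) = -2 + (N + N) = -2 + 2*N)
A(g) = (-2 + 3*g)/(8 + g) (A(g) = (g + (-2 + 2*g))/(g + 8) = (-2 + 3*g)/(8 + g))
A(9)*(448 + ((6*2)*6)*(2 - 3)) = ((-2 + 3*9)/(8 + 9))*(448 + ((6*2)*6)*(2 - 3)) = ((-2 + 27)/17)*(448 + (12*6)*(-1)) = ((1/17)*25)*(448 + 72*(-1)) = 25*(448 - 72)/17 = (25/17)*376 = 9400/17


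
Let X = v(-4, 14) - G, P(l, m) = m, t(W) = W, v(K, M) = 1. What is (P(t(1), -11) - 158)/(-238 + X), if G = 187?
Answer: 169/424 ≈ 0.39858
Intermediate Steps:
X = -186 (X = 1 - 1*187 = 1 - 187 = -186)
(P(t(1), -11) - 158)/(-238 + X) = (-11 - 158)/(-238 - 186) = -169/(-424) = -169*(-1/424) = 169/424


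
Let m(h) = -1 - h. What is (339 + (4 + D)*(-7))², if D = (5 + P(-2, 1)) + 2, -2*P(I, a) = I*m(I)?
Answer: 65025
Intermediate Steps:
P(I, a) = -I*(-1 - I)/2
D = 8 (D = (5 + (½)*(-2)*(1 - 2)) + 2 = (5 + (½)*(-2)*(-1)) + 2 = (5 + 1) + 2 = 6 + 2 = 8)
(339 + (4 + D)*(-7))² = (339 + (4 + 8)*(-7))² = (339 + 12*(-7))² = (339 - 84)² = 255² = 65025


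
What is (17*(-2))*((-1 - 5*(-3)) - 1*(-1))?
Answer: -510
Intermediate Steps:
(17*(-2))*((-1 - 5*(-3)) - 1*(-1)) = -34*((-1 + 15) + 1) = -34*(14 + 1) = -34*15 = -510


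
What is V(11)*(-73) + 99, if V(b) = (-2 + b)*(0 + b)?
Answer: -7128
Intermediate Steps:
V(b) = b*(-2 + b) (V(b) = (-2 + b)*b = b*(-2 + b))
V(11)*(-73) + 99 = (11*(-2 + 11))*(-73) + 99 = (11*9)*(-73) + 99 = 99*(-73) + 99 = -7227 + 99 = -7128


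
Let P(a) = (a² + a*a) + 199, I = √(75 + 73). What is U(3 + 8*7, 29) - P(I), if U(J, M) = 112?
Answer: -383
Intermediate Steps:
I = 2*√37 (I = √148 = 2*√37 ≈ 12.166)
P(a) = 199 + 2*a² (P(a) = (a² + a²) + 199 = 2*a² + 199 = 199 + 2*a²)
U(3 + 8*7, 29) - P(I) = 112 - (199 + 2*(2*√37)²) = 112 - (199 + 2*148) = 112 - (199 + 296) = 112 - 1*495 = 112 - 495 = -383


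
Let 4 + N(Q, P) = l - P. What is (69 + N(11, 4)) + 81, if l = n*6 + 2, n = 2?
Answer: 156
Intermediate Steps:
l = 14 (l = 2*6 + 2 = 12 + 2 = 14)
N(Q, P) = 10 - P (N(Q, P) = -4 + (14 - P) = 10 - P)
(69 + N(11, 4)) + 81 = (69 + (10 - 1*4)) + 81 = (69 + (10 - 4)) + 81 = (69 + 6) + 81 = 75 + 81 = 156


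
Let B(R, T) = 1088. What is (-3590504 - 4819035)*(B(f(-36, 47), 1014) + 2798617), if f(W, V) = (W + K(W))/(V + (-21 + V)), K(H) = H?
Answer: -23544228385995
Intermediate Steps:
f(W, V) = 2*W/(-21 + 2*V) (f(W, V) = (W + W)/(V + (-21 + V)) = (2*W)/(-21 + 2*V) = 2*W/(-21 + 2*V))
(-3590504 - 4819035)*(B(f(-36, 47), 1014) + 2798617) = (-3590504 - 4819035)*(1088 + 2798617) = -8409539*2799705 = -23544228385995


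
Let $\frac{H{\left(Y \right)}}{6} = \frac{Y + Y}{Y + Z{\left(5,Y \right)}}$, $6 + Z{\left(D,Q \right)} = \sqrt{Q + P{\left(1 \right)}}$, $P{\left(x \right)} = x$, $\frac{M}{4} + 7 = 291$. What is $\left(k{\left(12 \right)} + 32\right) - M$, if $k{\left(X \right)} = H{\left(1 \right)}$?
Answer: $- \frac{25452}{23} - \frac{12 \sqrt{2}}{23} \approx -1107.3$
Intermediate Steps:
$M = 1136$ ($M = -28 + 4 \cdot 291 = -28 + 1164 = 1136$)
$Z{\left(D,Q \right)} = -6 + \sqrt{1 + Q}$ ($Z{\left(D,Q \right)} = -6 + \sqrt{Q + 1} = -6 + \sqrt{1 + Q}$)
$H{\left(Y \right)} = \frac{12 Y}{-6 + Y + \sqrt{1 + Y}}$ ($H{\left(Y \right)} = 6 \frac{Y + Y}{Y + \left(-6 + \sqrt{1 + Y}\right)} = 6 \frac{2 Y}{-6 + Y + \sqrt{1 + Y}} = \frac{12 Y}{-6 + Y + \sqrt{1 + Y}}$)
$k{\left(X \right)} = \frac{12}{-5 + \sqrt{2}}$ ($k{\left(X \right)} = 12 \cdot 1 \frac{1}{-6 + 1 + \sqrt{1 + 1}} = 12 \cdot 1 \frac{1}{-6 + 1 + \sqrt{2}} = 12 \cdot 1 \frac{1}{-5 + \sqrt{2}} = \frac{12}{-5 + \sqrt{2}}$)
$\left(k{\left(12 \right)} + 32\right) - M = \left(\left(- \frac{60}{23} - \frac{12 \sqrt{2}}{23}\right) + 32\right) - 1136 = \left(\frac{676}{23} - \frac{12 \sqrt{2}}{23}\right) - 1136 = - \frac{25452}{23} - \frac{12 \sqrt{2}}{23}$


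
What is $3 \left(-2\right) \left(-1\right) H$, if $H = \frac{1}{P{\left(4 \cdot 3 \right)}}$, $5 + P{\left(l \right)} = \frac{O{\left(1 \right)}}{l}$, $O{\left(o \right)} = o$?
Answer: $- \frac{72}{59} \approx -1.2203$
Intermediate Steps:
$P{\left(l \right)} = -5 + \frac{1}{l}$ ($P{\left(l \right)} = -5 + 1 \frac{1}{l} = -5 + \frac{1}{l}$)
$H = - \frac{12}{59}$ ($H = \frac{1}{-5 + \frac{1}{4 \cdot 3}} = \frac{1}{-5 + \frac{1}{12}} = \frac{1}{- \frac{59}{12}} = - \frac{12}{59} \approx -0.20339$)
$3 \left(-2\right) \left(-1\right) H = 3 \left(-2\right) \left(-1\right) \left(- \frac{12}{59}\right) = \left(-6\right) \left(-1\right) \left(- \frac{12}{59}\right) = 6 \left(- \frac{12}{59}\right) = - \frac{72}{59}$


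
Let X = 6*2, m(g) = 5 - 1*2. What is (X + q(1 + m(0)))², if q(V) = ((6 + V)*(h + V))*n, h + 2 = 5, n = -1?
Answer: 3364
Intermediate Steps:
h = 3 (h = -2 + 5 = 3)
m(g) = 3 (m(g) = 5 - 2 = 3)
q(V) = -(3 + V)*(6 + V) (q(V) = ((6 + V)*(3 + V))*(-1) = ((3 + V)*(6 + V))*(-1) = -(3 + V)*(6 + V))
X = 12
(X + q(1 + m(0)))² = (12 + (-18 - (1 + 3)² - 9*(1 + 3)))² = (12 + (-18 - 1*4² - 9*4))² = (12 + (-18 - 1*16 - 36))² = (12 + (-18 - 16 - 36))² = (12 - 70)² = (-58)² = 3364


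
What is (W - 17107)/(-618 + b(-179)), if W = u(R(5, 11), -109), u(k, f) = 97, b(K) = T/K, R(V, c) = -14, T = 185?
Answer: 3044790/110807 ≈ 27.478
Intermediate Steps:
b(K) = 185/K
W = 97
(W - 17107)/(-618 + b(-179)) = (97 - 17107)/(-618 + 185/(-179)) = -17010/(-618 + 185*(-1/179)) = -17010/(-618 - 185/179) = -17010/(-110807/179) = -17010*(-179/110807) = 3044790/110807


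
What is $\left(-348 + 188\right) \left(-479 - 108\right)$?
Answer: $93920$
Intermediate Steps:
$\left(-348 + 188\right) \left(-479 - 108\right) = \left(-160\right) \left(-587\right) = 93920$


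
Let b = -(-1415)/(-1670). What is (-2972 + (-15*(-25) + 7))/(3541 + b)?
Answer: -865060/1182411 ≈ -0.73161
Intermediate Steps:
b = -283/334 (b = -(-1415)*(-1)/1670 = -1*283/334 = -283/334 ≈ -0.84731)
(-2972 + (-15*(-25) + 7))/(3541 + b) = (-2972 + (-15*(-25) + 7))/(3541 - 283/334) = (-2972 + (375 + 7))/(1182411/334) = (-2972 + 382)*(334/1182411) = -2590*334/1182411 = -865060/1182411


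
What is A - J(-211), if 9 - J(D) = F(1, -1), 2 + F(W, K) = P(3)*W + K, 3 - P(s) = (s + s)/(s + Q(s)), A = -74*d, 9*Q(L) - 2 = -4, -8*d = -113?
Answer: -105641/100 ≈ -1056.4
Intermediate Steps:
d = 113/8 (d = -⅛*(-113) = 113/8 ≈ 14.125)
Q(L) = -2/9 (Q(L) = 2/9 + (⅑)*(-4) = 2/9 - 4/9 = -2/9)
A = -4181/4 (A = -74*113/8 = -4181/4 ≈ -1045.3)
P(s) = 3 - 2*s/(-2/9 + s) (P(s) = 3 - (s + s)/(s - 2/9) = 3 - 2*s/(-2/9 + s))
F(W, K) = -2 + K + 21*W/25 (F(W, K) = -2 + ((3*(-2 + 3*3)/(-2 + 9*3))*W + K) = -2 + ((3*(-2 + 9)/(-2 + 27))*W + K) = -2 + ((3*7/25)*W + K) = -2 + ((3*(1/25)*7)*W + K) = -2 + (21*W/25 + K) = -2 + (K + 21*W/25) = -2 + K + 21*W/25)
J(D) = 279/25 (J(D) = 9 - (-2 - 1 + (21/25)*1) = 9 - (-2 - 1 + 21/25) = 9 - 1*(-54/25) = 9 + 54/25 = 279/25)
A - J(-211) = -4181/4 - 1*279/25 = -4181/4 - 279/25 = -105641/100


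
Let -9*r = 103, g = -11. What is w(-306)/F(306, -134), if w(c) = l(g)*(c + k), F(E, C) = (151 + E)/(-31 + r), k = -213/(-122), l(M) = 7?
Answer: 16542701/83631 ≈ 197.81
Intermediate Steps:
r = -103/9 (r = -1/9*103 = -103/9 ≈ -11.444)
k = 213/122 (k = -213*(-1/122) = 213/122 ≈ 1.7459)
F(E, C) = -1359/382 - 9*E/382 (F(E, C) = (151 + E)/(-31 - 103/9) = (151 + E)/(-382/9) = (151 + E)*(-9/382) = -1359/382 - 9*E/382)
w(c) = 1491/122 + 7*c (w(c) = 7*(c + 213/122) = 7*(213/122 + c) = 1491/122 + 7*c)
w(-306)/F(306, -134) = (1491/122 + 7*(-306))/(-1359/382 - 9/382*306) = (1491/122 - 2142)/(-1359/382 - 1377/191) = -259833/(122*(-4113/382)) = -259833/122*(-382/4113) = 16542701/83631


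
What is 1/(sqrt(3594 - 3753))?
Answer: -I*sqrt(159)/159 ≈ -0.079305*I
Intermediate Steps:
1/(sqrt(3594 - 3753)) = 1/(sqrt(-159)) = 1/(I*sqrt(159)) = -I*sqrt(159)/159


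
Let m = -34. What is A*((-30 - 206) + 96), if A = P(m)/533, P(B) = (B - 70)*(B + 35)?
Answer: 1120/41 ≈ 27.317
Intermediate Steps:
P(B) = (-70 + B)*(35 + B)
A = -8/41 (A = (-2450 + (-34)² - 35*(-34))/533 = (-2450 + 1156 + 1190)*(1/533) = -104*1/533 = -8/41 ≈ -0.19512)
A*((-30 - 206) + 96) = -8*((-30 - 206) + 96)/41 = -8*(-236 + 96)/41 = -8/41*(-140) = 1120/41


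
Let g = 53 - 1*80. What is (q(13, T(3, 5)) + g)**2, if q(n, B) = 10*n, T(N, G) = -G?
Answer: 10609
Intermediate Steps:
g = -27 (g = 53 - 80 = -27)
(q(13, T(3, 5)) + g)**2 = (10*13 - 27)**2 = (130 - 27)**2 = 103**2 = 10609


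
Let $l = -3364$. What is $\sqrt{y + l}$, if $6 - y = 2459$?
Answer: $i \sqrt{5817} \approx 76.269 i$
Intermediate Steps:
$y = -2453$ ($y = 6 - 2459 = -2453$)
$\sqrt{y + l} = \sqrt{-2453 - 3364} = \sqrt{-5817} = i \sqrt{5817}$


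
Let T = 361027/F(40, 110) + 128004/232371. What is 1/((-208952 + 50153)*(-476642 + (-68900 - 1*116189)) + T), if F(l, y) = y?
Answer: 8520270/895328923676330449 ≈ 9.5164e-12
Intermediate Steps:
T = 27968761819/8520270 (T = 361027/110 + 128004/232371 = 361027*(1/110) + 128004*(1/232371) = 361027/110 + 42668/77457 = 27968761819/8520270 ≈ 3282.6)
1/((-208952 + 50153)*(-476642 + (-68900 - 1*116189)) + T) = 1/((-208952 + 50153)*(-476642 + (-68900 - 1*116189)) + 27968761819/8520270) = 1/(-158799*(-476642 + (-68900 - 116189)) + 27968761819/8520270) = 1/(-158799*(-476642 - 185089) + 27968761819/8520270) = 1/(-158799*(-661731) + 27968761819/8520270) = 1/(105082221069 + 27968761819/8520270) = 1/(895328923676330449/8520270) = 8520270/895328923676330449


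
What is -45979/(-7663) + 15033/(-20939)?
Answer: 847556402/160455557 ≈ 5.2822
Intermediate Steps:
-45979/(-7663) + 15033/(-20939) = -45979*(-1/7663) + 15033*(-1/20939) = 45979/7663 - 15033/20939 = 847556402/160455557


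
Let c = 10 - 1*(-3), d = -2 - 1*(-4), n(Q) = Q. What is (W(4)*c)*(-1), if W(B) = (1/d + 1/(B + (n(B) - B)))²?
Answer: -117/16 ≈ -7.3125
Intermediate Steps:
d = 2 (d = -2 + 4 = 2)
c = 13 (c = 10 + 3 = 13)
W(B) = (½ + 1/B)² (W(B) = (1/2 + 1/(B + (B - B)))² = (½ + 1/(B + 0))² = (½ + 1/B)²)
(W(4)*c)*(-1) = (((¼)*(2 + 4)²/4²)*13)*(-1) = (((¼)*(1/16)*6²)*13)*(-1) = (((¼)*(1/16)*36)*13)*(-1) = ((9/16)*13)*(-1) = (117/16)*(-1) = -117/16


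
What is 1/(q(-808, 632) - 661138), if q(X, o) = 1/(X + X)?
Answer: -1616/1068399009 ≈ -1.5125e-6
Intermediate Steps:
q(X, o) = 1/(2*X)
1/(q(-808, 632) - 661138) = 1/((½)/(-808) - 661138) = 1/((½)*(-1/808) - 661138) = 1/(-1/1616 - 661138) = 1/(-1068399009/1616) = -1616/1068399009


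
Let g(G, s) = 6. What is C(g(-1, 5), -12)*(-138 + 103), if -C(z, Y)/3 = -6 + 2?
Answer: -420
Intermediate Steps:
C(z, Y) = 12 (C(z, Y) = -3*(-6 + 2) = -3*(-4) = 12)
C(g(-1, 5), -12)*(-138 + 103) = 12*(-138 + 103) = 12*(-35) = -420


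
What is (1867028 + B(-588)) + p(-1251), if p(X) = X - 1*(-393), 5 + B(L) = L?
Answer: 1865577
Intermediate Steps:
B(L) = -5 + L
p(X) = 393 + X (p(X) = X + 393 = 393 + X)
(1867028 + B(-588)) + p(-1251) = (1867028 + (-5 - 588)) + (393 - 1251) = (1867028 - 593) - 858 = 1866435 - 858 = 1865577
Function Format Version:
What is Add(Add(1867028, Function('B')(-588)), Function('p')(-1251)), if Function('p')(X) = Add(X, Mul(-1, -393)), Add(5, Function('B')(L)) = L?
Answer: 1865577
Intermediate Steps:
Function('B')(L) = Add(-5, L)
Function('p')(X) = Add(393, X) (Function('p')(X) = Add(X, 393) = Add(393, X))
Add(Add(1867028, Function('B')(-588)), Function('p')(-1251)) = Add(Add(1867028, Add(-5, -588)), Add(393, -1251)) = Add(Add(1867028, -593), -858) = Add(1866435, -858) = 1865577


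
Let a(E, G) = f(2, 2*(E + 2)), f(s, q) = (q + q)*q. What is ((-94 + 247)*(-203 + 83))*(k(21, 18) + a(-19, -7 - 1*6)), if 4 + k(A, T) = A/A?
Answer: -42393240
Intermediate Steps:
k(A, T) = -3 (k(A, T) = -4 + A/A = -4 + 1 = -3)
f(s, q) = 2*q² (f(s, q) = (2*q)*q = 2*q²)
a(E, G) = 2*(4 + 2*E)² (a(E, G) = 2*(2*(E + 2))² = 2*(2*(2 + E))² = 2*(4 + 2*E)²)
((-94 + 247)*(-203 + 83))*(k(21, 18) + a(-19, -7 - 1*6)) = ((-94 + 247)*(-203 + 83))*(-3 + 8*(2 - 19)²) = (153*(-120))*(-3 + 8*(-17)²) = -18360*(-3 + 8*289) = -18360*(-3 + 2312) = -18360*2309 = -42393240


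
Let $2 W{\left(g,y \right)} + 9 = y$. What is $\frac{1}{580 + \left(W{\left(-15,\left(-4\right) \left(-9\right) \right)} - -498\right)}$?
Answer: $\frac{2}{2183} \approx 0.00091617$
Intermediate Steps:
$W{\left(g,y \right)} = - \frac{9}{2} + \frac{y}{2}$
$\frac{1}{580 + \left(W{\left(-15,\left(-4\right) \left(-9\right) \right)} - -498\right)} = \frac{1}{580 - \left(- \frac{987}{2} - \left(-2\right) \left(-9\right)\right)} = \frac{1}{580 + \left(\left(- \frac{9}{2} + \frac{1}{2} \cdot 36\right) + 498\right)} = \frac{1}{580 + \left(\left(- \frac{9}{2} + 18\right) + 498\right)} = \frac{1}{580 + \left(\frac{27}{2} + 498\right)} = \frac{1}{580 + \frac{1023}{2}} = \frac{1}{\frac{2183}{2}} = \frac{2}{2183}$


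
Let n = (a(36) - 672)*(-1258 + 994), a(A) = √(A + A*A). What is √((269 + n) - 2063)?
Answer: √(175614 - 1584*√37) ≈ 407.41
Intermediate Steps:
a(A) = √(A + A²)
n = 177408 - 1584*√37 (n = (√(36*(1 + 36)) - 672)*(-1258 + 994) = (√(36*37) - 672)*(-264) = (√1332 - 672)*(-264) = (6*√37 - 672)*(-264) = (-672 + 6*√37)*(-264) = 177408 - 1584*√37 ≈ 1.6777e+5)
√((269 + n) - 2063) = √((269 + (177408 - 1584*√37)) - 2063) = √((177677 - 1584*√37) - 2063) = √(175614 - 1584*√37)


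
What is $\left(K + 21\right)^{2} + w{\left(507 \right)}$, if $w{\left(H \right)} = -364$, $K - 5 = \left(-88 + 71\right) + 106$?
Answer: $12861$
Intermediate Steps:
$K = 94$ ($K = 5 + \left(\left(-88 + 71\right) + 106\right) = 5 + \left(-17 + 106\right) = 5 + 89 = 94$)
$\left(K + 21\right)^{2} + w{\left(507 \right)} = \left(94 + 21\right)^{2} - 364 = 115^{2} - 364 = 13225 - 364 = 12861$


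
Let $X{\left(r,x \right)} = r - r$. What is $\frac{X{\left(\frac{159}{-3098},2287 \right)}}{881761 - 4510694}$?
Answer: $0$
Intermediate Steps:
$X{\left(r,x \right)} = 0$
$\frac{X{\left(\frac{159}{-3098},2287 \right)}}{881761 - 4510694} = \frac{0}{881761 - 4510694} = \frac{0}{-3628933} = 0 \left(- \frac{1}{3628933}\right) = 0$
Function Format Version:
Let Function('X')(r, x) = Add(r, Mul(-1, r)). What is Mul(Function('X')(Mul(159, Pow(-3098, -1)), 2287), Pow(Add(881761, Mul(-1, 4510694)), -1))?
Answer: 0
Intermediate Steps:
Function('X')(r, x) = 0
Mul(Function('X')(Mul(159, Pow(-3098, -1)), 2287), Pow(Add(881761, Mul(-1, 4510694)), -1)) = Mul(0, Pow(Add(881761, Mul(-1, 4510694)), -1)) = Mul(0, Pow(Add(881761, -4510694), -1)) = Mul(0, Pow(-3628933, -1)) = Mul(0, Rational(-1, 3628933)) = 0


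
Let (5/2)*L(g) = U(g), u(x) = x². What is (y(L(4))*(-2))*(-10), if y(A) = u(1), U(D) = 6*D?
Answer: 20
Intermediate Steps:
L(g) = 12*g/5 (L(g) = 2*(6*g)/5 = 12*g/5)
y(A) = 1 (y(A) = 1² = 1)
(y(L(4))*(-2))*(-10) = (1*(-2))*(-10) = -2*(-10) = 20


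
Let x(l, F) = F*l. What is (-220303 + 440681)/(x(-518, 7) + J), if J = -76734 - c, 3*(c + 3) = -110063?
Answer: -330567/65504 ≈ -5.0465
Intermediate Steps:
c = -110072/3 (c = -3 + (1/3)*(-110063) = -3 - 110063/3 = -110072/3 ≈ -36691.)
J = -120130/3 (J = -76734 - 1*(-110072/3) = -76734 + 110072/3 = -120130/3 ≈ -40043.)
(-220303 + 440681)/(x(-518, 7) + J) = (-220303 + 440681)/(7*(-518) - 120130/3) = 220378/(-3626 - 120130/3) = 220378/(-131008/3) = 220378*(-3/131008) = -330567/65504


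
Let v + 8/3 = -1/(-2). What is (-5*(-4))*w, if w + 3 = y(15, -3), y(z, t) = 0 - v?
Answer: -50/3 ≈ -16.667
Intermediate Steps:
v = -13/6 (v = -8/3 - 1/(-2) = -8/3 - 1*(-½) = -8/3 + ½ = -13/6 ≈ -2.1667)
y(z, t) = 13/6 (y(z, t) = 0 - 1*(-13/6) = 0 + 13/6 = 13/6)
w = -⅚ (w = -3 + 13/6 = -⅚ ≈ -0.83333)
(-5*(-4))*w = -5*(-4)*(-⅚) = 20*(-⅚) = -50/3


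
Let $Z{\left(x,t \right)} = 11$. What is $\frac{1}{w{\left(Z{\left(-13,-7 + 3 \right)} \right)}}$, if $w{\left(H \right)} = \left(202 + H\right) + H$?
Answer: $\frac{1}{224} \approx 0.0044643$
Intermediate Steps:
$w{\left(H \right)} = 202 + 2 H$
$\frac{1}{w{\left(Z{\left(-13,-7 + 3 \right)} \right)}} = \frac{1}{202 + 2 \cdot 11} = \frac{1}{202 + 22} = \frac{1}{224}$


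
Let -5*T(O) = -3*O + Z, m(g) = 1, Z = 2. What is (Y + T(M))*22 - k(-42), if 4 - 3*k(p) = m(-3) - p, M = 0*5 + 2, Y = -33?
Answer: -3477/5 ≈ -695.40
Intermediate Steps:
M = 2 (M = 0 + 2 = 2)
T(O) = -⅖ + 3*O/5 (T(O) = -(-3*O + 2)/5 = -(2 - 3*O)/5 = -⅖ + 3*O/5)
k(p) = 1 + p/3 (k(p) = 4/3 - (1 - p)/3 = 4/3 + (-⅓ + p/3) = 1 + p/3)
(Y + T(M))*22 - k(-42) = (-33 + (-⅖ + (⅗)*2))*22 - (1 + (⅓)*(-42)) = (-33 + (-⅖ + 6/5))*22 - (1 - 14) = (-33 + ⅘)*22 - 1*(-13) = -161/5*22 + 13 = -3542/5 + 13 = -3477/5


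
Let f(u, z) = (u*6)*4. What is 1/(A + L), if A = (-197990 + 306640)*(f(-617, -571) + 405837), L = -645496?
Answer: 1/42484655354 ≈ 2.3538e-11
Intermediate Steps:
f(u, z) = 24*u (f(u, z) = (6*u)*4 = 24*u)
A = 42485300850 (A = (-197990 + 306640)*(24*(-617) + 405837) = 108650*(-14808 + 405837) = 108650*391029 = 42485300850)
1/(A + L) = 1/(42485300850 - 645496) = 1/42484655354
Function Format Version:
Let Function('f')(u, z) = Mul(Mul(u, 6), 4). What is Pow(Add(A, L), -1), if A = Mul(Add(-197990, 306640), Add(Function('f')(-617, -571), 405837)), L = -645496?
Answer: Rational(1, 42484655354) ≈ 2.3538e-11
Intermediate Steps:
Function('f')(u, z) = Mul(24, u) (Function('f')(u, z) = Mul(Mul(6, u), 4) = Mul(24, u))
A = 42485300850 (A = Mul(Add(-197990, 306640), Add(Mul(24, -617), 405837)) = Mul(108650, Add(-14808, 405837)) = Mul(108650, 391029) = 42485300850)
Pow(Add(A, L), -1) = Pow(Add(42485300850, -645496), -1) = Pow(42484655354, -1) = Rational(1, 42484655354)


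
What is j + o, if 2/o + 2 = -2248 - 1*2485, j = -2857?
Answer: -13527897/4735 ≈ -2857.0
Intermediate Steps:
o = -2/4735 (o = 2/(-2 + (-2248 - 1*2485)) = 2/(-2 + (-2248 - 2485)) = 2/(-2 - 4733) = 2/(-4735) = 2*(-1/4735) = -2/4735 ≈ -0.00042239)
j + o = -2857 - 2/4735 = -13527897/4735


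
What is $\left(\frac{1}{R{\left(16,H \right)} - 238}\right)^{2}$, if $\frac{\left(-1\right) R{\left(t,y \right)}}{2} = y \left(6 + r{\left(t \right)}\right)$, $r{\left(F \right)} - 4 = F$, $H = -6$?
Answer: $\frac{1}{5476} \approx 0.00018262$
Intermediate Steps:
$r{\left(F \right)} = 4 + F$
$R{\left(t,y \right)} = - 2 y \left(10 + t\right)$ ($R{\left(t,y \right)} = - 2 y \left(6 + \left(4 + t\right)\right) = - 2 y \left(10 + t\right)$)
$\left(\frac{1}{R{\left(16,H \right)} - 238}\right)^{2} = \left(\frac{1}{\left(-2\right) \left(-6\right) \left(10 + 16\right) - 238}\right)^{2} = \left(\frac{1}{\left(-2\right) \left(-6\right) 26 - 238}\right)^{2} = \left(\frac{1}{312 - 238}\right)^{2} = \left(\frac{1}{74}\right)^{2} = \frac{1}{5476}$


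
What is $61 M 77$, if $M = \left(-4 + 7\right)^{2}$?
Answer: $42273$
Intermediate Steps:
$M = 9$ ($M = 3^{2} = 9$)
$61 M 77 = 61 \cdot 9 \cdot 77 = 549 \cdot 77 = 42273$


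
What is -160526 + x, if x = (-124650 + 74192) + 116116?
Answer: -94868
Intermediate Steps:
x = 65658 (x = -50458 + 116116 = 65658)
-160526 + x = -160526 + 65658 = -94868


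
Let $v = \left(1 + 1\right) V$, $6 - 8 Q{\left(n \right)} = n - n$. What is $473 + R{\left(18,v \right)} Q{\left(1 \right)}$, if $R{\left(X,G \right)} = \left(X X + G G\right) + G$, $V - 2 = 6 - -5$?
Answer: $\frac{2485}{2} \approx 1242.5$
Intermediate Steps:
$Q{\left(n \right)} = \frac{3}{4}$ ($Q{\left(n \right)} = \frac{3}{4} - \frac{n - n}{8} = \frac{3}{4} - 0 = \frac{3}{4} + 0 = \frac{3}{4}$)
$V = 13$ ($V = 2 + \left(6 - -5\right) = 2 + \left(6 + 5\right) = 2 + 11 = 13$)
$v = 26$ ($v = \left(1 + 1\right) 13 = 2 \cdot 13 = 26$)
$R{\left(X,G \right)} = G + G^{2} + X^{2}$ ($R{\left(X,G \right)} = \left(X^{2} + G^{2}\right) + G = \left(G^{2} + X^{2}\right) + G = G + G^{2} + X^{2}$)
$473 + R{\left(18,v \right)} Q{\left(1 \right)} = 473 + \left(26 + 26^{2} + 18^{2}\right) \frac{3}{4} = 473 + \left(26 + 676 + 324\right) \frac{3}{4} = 473 + 1026 \cdot \frac{3}{4} = 473 + \frac{1539}{2} = \frac{2485}{2}$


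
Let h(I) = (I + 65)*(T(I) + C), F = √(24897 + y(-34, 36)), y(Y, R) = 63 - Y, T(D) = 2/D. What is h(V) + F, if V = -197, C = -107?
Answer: 2782692/197 + √24994 ≈ 14283.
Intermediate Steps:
F = √24994 (F = √(24897 + (63 - 1*(-34))) = √(24897 + (63 + 34)) = √(24897 + 97) = √24994 ≈ 158.09)
h(I) = (-107 + 2/I)*(65 + I) (h(I) = (I + 65)*(2/I - 107) = (65 + I)*(-107 + 2/I) = (-107 + 2/I)*(65 + I))
h(V) + F = (-6953 - 107*(-197) + 130/(-197)) + √24994 = (-6953 + 21079 + 130*(-1/197)) + √24994 = (-6953 + 21079 - 130/197) + √24994 = 2782692/197 + √24994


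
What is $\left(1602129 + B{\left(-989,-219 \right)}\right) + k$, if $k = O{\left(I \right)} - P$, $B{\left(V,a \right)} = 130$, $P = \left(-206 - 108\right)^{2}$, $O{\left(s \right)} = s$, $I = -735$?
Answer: $1502928$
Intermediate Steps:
$P = 98596$ ($P = \left(-314\right)^{2} = 98596$)
$k = -99331$ ($k = -735 - 98596 = -99331$)
$\left(1602129 + B{\left(-989,-219 \right)}\right) + k = \left(1602129 + 130\right) - 99331 = 1602259 - 99331 = 1502928$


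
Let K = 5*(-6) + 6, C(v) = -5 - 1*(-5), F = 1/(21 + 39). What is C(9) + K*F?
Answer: -⅖ ≈ -0.40000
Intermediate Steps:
F = 1/60 ≈ 0.016667
C(v) = 0 (C(v) = -5 + 5 = 0)
K = -24 (K = -30 + 6 = -24)
C(9) + K*F = 0 - 24*1/60 = 0 - ⅖ = -⅖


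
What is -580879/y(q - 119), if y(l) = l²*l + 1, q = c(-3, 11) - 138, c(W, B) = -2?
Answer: 580879/17373978 ≈ 0.033434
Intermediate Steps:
q = -140 (q = -2 - 138 = -140)
y(l) = 1 + l³ (y(l) = l³ + 1 = 1 + l³)
-580879/y(q - 119) = -580879/(1 + (-140 - 119)³) = -580879/(1 + (-259)³) = -580879/(1 - 17373979) = -580879/(-17373978) = -580879*(-1/17373978) = 580879/17373978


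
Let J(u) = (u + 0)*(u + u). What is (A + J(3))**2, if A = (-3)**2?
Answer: 729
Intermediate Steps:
J(u) = 2*u**2 (J(u) = u*(2*u) = 2*u**2)
A = 9
(A + J(3))**2 = (9 + 2*3**2)**2 = (9 + 2*9)**2 = (9 + 18)**2 = 27**2 = 729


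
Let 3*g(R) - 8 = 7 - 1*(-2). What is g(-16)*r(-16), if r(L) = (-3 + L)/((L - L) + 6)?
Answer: -323/18 ≈ -17.944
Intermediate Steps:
r(L) = -½ + L/6 (r(L) = (-3 + L)/(0 + 6) = (-3 + L)/6 = (-3 + L)*(⅙) = -½ + L/6)
g(R) = 17/3 (g(R) = 8/3 + (7 - 1*(-2))/3 = 8/3 + (7 + 2)/3 = 8/3 + (⅓)*9 = 8/3 + 3 = 17/3)
g(-16)*r(-16) = 17*(-½ + (⅙)*(-16))/3 = 17*(-½ - 8/3)/3 = (17/3)*(-19/6) = -323/18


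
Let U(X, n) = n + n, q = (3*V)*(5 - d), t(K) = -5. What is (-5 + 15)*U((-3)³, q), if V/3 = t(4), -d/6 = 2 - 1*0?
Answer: -15300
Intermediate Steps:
d = -12 (d = -6*(2 - 1*0) = -6*(2 + 0) = -6*2 = -12)
V = -15 (V = 3*(-5) = -15)
q = -765 (q = (3*(-15))*(5 - 1*(-12)) = -45*(5 + 12) = -45*17 = -765)
U(X, n) = 2*n
(-5 + 15)*U((-3)³, q) = (-5 + 15)*(2*(-765)) = 10*(-1530) = -15300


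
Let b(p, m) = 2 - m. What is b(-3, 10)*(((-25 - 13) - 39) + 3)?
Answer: 592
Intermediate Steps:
b(-3, 10)*(((-25 - 13) - 39) + 3) = (2 - 1*10)*(((-25 - 13) - 39) + 3) = (2 - 10)*((-38 - 39) + 3) = -8*(-77 + 3) = -8*(-74) = 592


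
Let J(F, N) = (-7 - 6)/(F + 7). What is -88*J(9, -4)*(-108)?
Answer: -7722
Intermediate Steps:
J(F, N) = -13/(7 + F)
-88*J(9, -4)*(-108) = -(-1144)/(7 + 9)*(-108) = -(-1144)/16*(-108) = -88*(-13/16)*(-108) = (143/2)*(-108) = -7722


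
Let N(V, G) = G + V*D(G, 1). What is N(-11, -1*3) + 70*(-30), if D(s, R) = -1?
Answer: -2092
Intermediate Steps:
N(V, G) = G - V (N(V, G) = G + V*(-1) = G - V)
N(-11, -1*3) + 70*(-30) = (-1*3 - 1*(-11)) + 70*(-30) = (-3 + 11) - 2100 = 8 - 2100 = -2092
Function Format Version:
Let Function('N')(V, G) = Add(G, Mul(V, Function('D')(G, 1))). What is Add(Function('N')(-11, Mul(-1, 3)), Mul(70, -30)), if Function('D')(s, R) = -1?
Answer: -2092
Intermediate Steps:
Function('N')(V, G) = Add(G, Mul(-1, V)) (Function('N')(V, G) = Add(G, Mul(V, -1)) = Add(G, Mul(-1, V)))
Add(Function('N')(-11, Mul(-1, 3)), Mul(70, -30)) = Add(Add(Mul(-1, 3), Mul(-1, -11)), Mul(70, -30)) = Add(Add(-3, 11), -2100) = Add(8, -2100) = -2092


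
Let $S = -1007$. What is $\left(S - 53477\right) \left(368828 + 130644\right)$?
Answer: $-27213232448$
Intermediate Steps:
$\left(S - 53477\right) \left(368828 + 130644\right) = \left(-1007 - 53477\right) \left(368828 + 130644\right) = \left(-1007 - 53477\right) 499472 = \left(-54484\right) 499472 = -27213232448$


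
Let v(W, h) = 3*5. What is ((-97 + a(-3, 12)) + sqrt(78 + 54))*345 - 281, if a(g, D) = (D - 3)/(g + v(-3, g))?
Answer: -133949/4 + 690*sqrt(33) ≈ -29524.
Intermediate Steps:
v(W, h) = 15
a(g, D) = (-3 + D)/(15 + g) (a(g, D) = (D - 3)/(g + 15) = (-3 + D)/(15 + g))
((-97 + a(-3, 12)) + sqrt(78 + 54))*345 - 281 = ((-97 + (-3 + 12)/(15 - 3)) + sqrt(78 + 54))*345 - 281 = ((-97 + 9/12) + sqrt(132))*345 - 281 = ((-97 + (1/12)*9) + 2*sqrt(33))*345 - 281 = ((-97 + 3/4) + 2*sqrt(33))*345 - 281 = (-385/4 + 2*sqrt(33))*345 - 281 = (-132825/4 + 690*sqrt(33)) - 281 = -133949/4 + 690*sqrt(33)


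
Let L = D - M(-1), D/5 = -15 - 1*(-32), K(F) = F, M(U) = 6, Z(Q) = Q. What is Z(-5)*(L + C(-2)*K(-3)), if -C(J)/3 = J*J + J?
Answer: -485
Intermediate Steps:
C(J) = -3*J - 3*J² (C(J) = -3*(J*J + J) = -3*(J² + J) = -3*(J + J²) = -3*J - 3*J²)
D = 85 (D = 5*(-15 - 1*(-32)) = 5*(-15 + 32) = 5*17 = 85)
L = 79 (L = 85 - 1*6 = 85 - 6 = 79)
Z(-5)*(L + C(-2)*K(-3)) = -5*(79 - 3*(-2)*(1 - 2)*(-3)) = -5*(79 - 3*(-2)*(-1)*(-3)) = -5*(79 - 6*(-3)) = -5*(79 + 18) = -5*97 = -485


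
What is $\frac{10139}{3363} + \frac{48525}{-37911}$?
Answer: $\frac{73730018}{42498231} \approx 1.7349$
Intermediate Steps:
$\frac{10139}{3363} + \frac{48525}{-37911} = 10139 \cdot \frac{1}{3363} + 48525 \left(- \frac{1}{37911}\right) = \frac{10139}{3363} - \frac{16175}{12637} = \frac{73730018}{42498231}$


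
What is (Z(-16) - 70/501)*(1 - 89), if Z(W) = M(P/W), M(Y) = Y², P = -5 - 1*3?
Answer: -4862/501 ≈ -9.7046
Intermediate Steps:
P = -8 (P = -5 - 3 = -8)
Z(W) = 64/W² (Z(W) = (-8/W)² = 64/W²)
(Z(-16) - 70/501)*(1 - 89) = (64/(-16)² - 70/501)*(1 - 89) = (64*(1/256) - 70*1/501)*(-88) = (¼ - 70/501)*(-88) = (221/2004)*(-88) = -4862/501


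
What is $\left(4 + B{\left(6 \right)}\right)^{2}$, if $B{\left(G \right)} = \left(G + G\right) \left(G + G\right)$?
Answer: $21904$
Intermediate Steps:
$B{\left(G \right)} = 4 G^{2}$ ($B{\left(G \right)} = 2 G 2 G = 4 G^{2}$)
$\left(4 + B{\left(6 \right)}\right)^{2} = \left(4 + 4 \cdot 6^{2}\right)^{2} = \left(4 + 4 \cdot 36\right)^{2} = \left(4 + 144\right)^{2} = 148^{2} = 21904$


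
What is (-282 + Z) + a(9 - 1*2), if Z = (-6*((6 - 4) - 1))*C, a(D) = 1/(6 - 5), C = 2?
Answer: -293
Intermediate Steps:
a(D) = 1 (a(D) = 1/1 = 1)
Z = -12 (Z = -6*((6 - 4) - 1)*2 = -6*(2 - 1)*2 = -6*1*2 = -6*2 = -12)
(-282 + Z) + a(9 - 1*2) = (-282 - 12) + 1 = -294 + 1 = -293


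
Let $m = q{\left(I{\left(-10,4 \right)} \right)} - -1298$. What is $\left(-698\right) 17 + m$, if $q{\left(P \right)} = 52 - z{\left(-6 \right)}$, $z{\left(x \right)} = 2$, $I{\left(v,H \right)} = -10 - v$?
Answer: $-10518$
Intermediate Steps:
$q{\left(P \right)} = 50$ ($q{\left(P \right)} = 52 - 2 = 50$)
$m = 1348$ ($m = 50 - -1298 = 50 + 1298 = 1348$)
$\left(-698\right) 17 + m = \left(-698\right) 17 + 1348 = -11866 + 1348 = -10518$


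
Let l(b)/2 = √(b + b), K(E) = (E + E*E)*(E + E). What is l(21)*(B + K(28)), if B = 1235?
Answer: 93414*√42 ≈ 6.0539e+5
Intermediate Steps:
K(E) = 2*E*(E + E²) (K(E) = (E + E²)*(2*E) = 2*E*(E + E²))
l(b) = 2*√2*√b (l(b) = 2*√(b + b) = 2*√(2*b) = 2*(√2*√b) = 2*√2*√b)
l(21)*(B + K(28)) = (2*√2*√21)*(1235 + 2*28²*(1 + 28)) = (2*√42)*(1235 + 2*784*29) = (2*√42)*(1235 + 45472) = (2*√42)*46707 = 93414*√42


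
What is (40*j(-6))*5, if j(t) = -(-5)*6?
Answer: 6000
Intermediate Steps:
j(t) = 30 (j(t) = -1*(-30) = 30)
(40*j(-6))*5 = (40*30)*5 = 1200*5 = 6000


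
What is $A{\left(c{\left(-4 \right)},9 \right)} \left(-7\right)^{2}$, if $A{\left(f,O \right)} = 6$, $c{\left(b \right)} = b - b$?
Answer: $294$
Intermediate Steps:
$c{\left(b \right)} = 0$
$A{\left(c{\left(-4 \right)},9 \right)} \left(-7\right)^{2} = 6 \left(-7\right)^{2} = 6 \cdot 49 = 294$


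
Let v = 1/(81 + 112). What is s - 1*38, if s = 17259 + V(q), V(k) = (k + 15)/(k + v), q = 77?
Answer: 127978129/7431 ≈ 17222.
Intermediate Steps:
v = 1/193 ≈ 0.0051813
V(k) = (15 + k)/(1/193 + k) (V(k) = (k + 15)/(k + 1/193) = (15 + k)/(1/193 + k))
s = 128260507/7431 (s = 17259 + 193*(15 + 77)/(1 + 193*77) = 17259 + 193*92/(1 + 14861) = 17259 + 193*92/14862 = 17259 + 193*(1/14862)*92 = 17259 + 8878/7431 = 128260507/7431 ≈ 17260.)
s - 1*38 = 128260507/7431 - 1*38 = 128260507/7431 - 38 = 127978129/7431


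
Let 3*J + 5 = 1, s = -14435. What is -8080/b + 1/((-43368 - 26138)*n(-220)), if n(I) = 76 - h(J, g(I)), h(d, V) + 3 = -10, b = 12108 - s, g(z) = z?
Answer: -49983181263/164195900462 ≈ -0.30441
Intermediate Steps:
J = -4/3 (J = -5/3 + (1/3)*1 = -5/3 + 1/3 = -4/3 ≈ -1.3333)
b = 26543 (b = 12108 - 1*(-14435) = 12108 + 14435 = 26543)
h(d, V) = -13 (h(d, V) = -3 - 10 = -13)
n(I) = 89 (n(I) = 76 - 1*(-13) = 76 + 13 = 89)
-8080/b + 1/((-43368 - 26138)*n(-220)) = -8080/26543 + 1/(-43368 - 26138*89) = -8080*1/26543 + (1/89)/(-69506) = -8080/26543 - 1/69506*1/89 = -8080/26543 - 1/6186034 = -49983181263/164195900462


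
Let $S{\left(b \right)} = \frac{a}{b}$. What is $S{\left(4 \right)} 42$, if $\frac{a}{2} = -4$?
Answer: $-84$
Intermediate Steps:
$a = -8$ ($a = 2 \left(-4\right) = -8$)
$S{\left(b \right)} = - \frac{8}{b}$
$S{\left(4 \right)} 42 = - \frac{8}{4} \cdot 42 = \left(-8\right) \frac{1}{4} \cdot 42 = \left(-2\right) 42 = -84$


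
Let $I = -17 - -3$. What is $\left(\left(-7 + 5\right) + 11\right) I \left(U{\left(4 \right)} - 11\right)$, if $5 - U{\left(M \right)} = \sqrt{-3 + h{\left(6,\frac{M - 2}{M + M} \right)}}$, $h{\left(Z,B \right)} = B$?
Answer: $756 + 63 i \sqrt{11} \approx 756.0 + 208.95 i$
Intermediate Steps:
$I = -14$ ($I = -17 + 3 = -14$)
$U{\left(M \right)} = 5 - \sqrt{-3 + \frac{-2 + M}{2 M}}$ ($U{\left(M \right)} = 5 - \sqrt{-3 + \frac{M - 2}{M + M}} = 5 - \sqrt{-3 + \frac{-2 + M}{2 M}}$)
$\left(\left(-7 + 5\right) + 11\right) I \left(U{\left(4 \right)} - 11\right) = \left(\left(-7 + 5\right) + 11\right) \left(-14\right) \left(\left(5 - \frac{\sqrt{-10 - \frac{4}{4}}}{2}\right) - 11\right) = \left(-2 + 11\right) \left(-14\right) \left(\left(5 - \frac{\sqrt{-10 - 1}}{2}\right) - 11\right) = 9 \left(-14\right) \left(\left(5 - \frac{\sqrt{-10 - 1}}{2}\right) - 11\right) = - 126 \left(\left(5 - \frac{\sqrt{-11}}{2}\right) - 11\right) = - 126 \left(\left(5 - \frac{i \sqrt{11}}{2}\right) - 11\right) = - 126 \left(-6 - \frac{i \sqrt{11}}{2}\right) = 756 + 63 i \sqrt{11}$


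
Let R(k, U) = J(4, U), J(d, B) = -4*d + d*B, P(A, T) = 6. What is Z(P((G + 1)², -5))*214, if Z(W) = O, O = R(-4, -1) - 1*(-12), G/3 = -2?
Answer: -1712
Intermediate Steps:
G = -6 (G = 3*(-2) = -6)
J(d, B) = -4*d + B*d
R(k, U) = -16 + 4*U (R(k, U) = 4*(-4 + U) = -16 + 4*U)
O = -8 (O = (-16 + 4*(-1)) - 1*(-12) = (-16 - 4) + 12 = -20 + 12 = -8)
Z(W) = -8
Z(P((G + 1)², -5))*214 = -8*214 = -1712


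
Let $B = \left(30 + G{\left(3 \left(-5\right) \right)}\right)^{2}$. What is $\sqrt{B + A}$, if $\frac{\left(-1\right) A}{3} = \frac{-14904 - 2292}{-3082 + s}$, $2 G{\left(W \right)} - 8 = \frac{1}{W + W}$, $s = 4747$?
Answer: $\frac{\sqrt{5844346729}}{2220} \approx 34.436$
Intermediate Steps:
$G{\left(W \right)} = 4 + \frac{1}{4 W}$ ($G{\left(W \right)} = 4 + \frac{1}{2 \left(W + W\right)} = 4 + \frac{1}{2 \cdot 2 W} = 4 + \frac{\frac{1}{2} \frac{1}{W}}{2} = 4 + \frac{1}{4 W}$)
$B = \frac{4157521}{3600}$ ($B = \left(30 + \left(4 + \frac{1}{4 \cdot 3 \left(-5\right)}\right)\right)^{2} = \left(30 + \left(4 + \frac{1}{4 \left(-15\right)}\right)\right)^{2} = \left(30 + \left(4 + \frac{1}{4} \left(- \frac{1}{15}\right)\right)\right)^{2} = \left(30 + \left(4 - \frac{1}{60}\right)\right)^{2} = \left(30 + \frac{239}{60}\right)^{2} = \left(\frac{2039}{60}\right)^{2} = \frac{4157521}{3600} \approx 1154.9$)
$A = \frac{5732}{185}$ ($A = - 3 \frac{-14904 - 2292}{-3082 + 4747} = - 3 \left(- \frac{17196}{1665}\right) = - 3 \left(\left(-17196\right) \frac{1}{1665}\right) = \left(-3\right) \left(- \frac{5732}{555}\right) = \frac{5732}{185} \approx 30.984$)
$\sqrt{B + A} = \sqrt{\frac{4157521}{3600} + \frac{5732}{185}} = \sqrt{\frac{157955317}{133200}} = \frac{\sqrt{5844346729}}{2220}$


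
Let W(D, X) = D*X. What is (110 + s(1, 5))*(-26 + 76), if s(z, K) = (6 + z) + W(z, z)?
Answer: 5900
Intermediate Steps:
s(z, K) = 6 + z + z² (s(z, K) = (6 + z) + z*z = (6 + z) + z² = 6 + z + z²)
(110 + s(1, 5))*(-26 + 76) = (110 + (6 + 1 + 1²))*(-26 + 76) = (110 + (6 + 1 + 1))*50 = (110 + 8)*50 = 118*50 = 5900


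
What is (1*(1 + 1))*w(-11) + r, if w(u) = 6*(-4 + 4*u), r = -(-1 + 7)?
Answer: -582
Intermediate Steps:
r = -6 (r = -1*6 = -6)
w(u) = -24 + 24*u
(1*(1 + 1))*w(-11) + r = (1*(1 + 1))*(-24 + 24*(-11)) - 6 = (1*2)*(-24 - 264) - 6 = 2*(-288) - 6 = -576 - 6 = -582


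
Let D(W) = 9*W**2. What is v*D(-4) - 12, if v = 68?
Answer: 9780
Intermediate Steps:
v*D(-4) - 12 = 68*(9*(-4)**2) - 12 = 68*(9*16) - 12 = 68*144 - 12 = 9792 - 12 = 9780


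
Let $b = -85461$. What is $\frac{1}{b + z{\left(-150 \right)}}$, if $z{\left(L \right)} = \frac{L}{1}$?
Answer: $- \frac{1}{85611} \approx -1.1681 \cdot 10^{-5}$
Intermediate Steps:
$z{\left(L \right)} = L$ ($z{\left(L \right)} = L 1 = L$)
$\frac{1}{b + z{\left(-150 \right)}} = \frac{1}{-85461 - 150} = \frac{1}{-85611} = - \frac{1}{85611}$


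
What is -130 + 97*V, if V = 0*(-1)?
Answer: -130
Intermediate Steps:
V = 0
-130 + 97*V = -130 + 97*0 = -130 + 0 = -130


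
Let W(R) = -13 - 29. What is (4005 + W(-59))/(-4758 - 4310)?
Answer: -3963/9068 ≈ -0.43703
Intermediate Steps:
W(R) = -42
(4005 + W(-59))/(-4758 - 4310) = (4005 - 42)/(-4758 - 4310) = 3963/(-9068) = 3963*(-1/9068) = -3963/9068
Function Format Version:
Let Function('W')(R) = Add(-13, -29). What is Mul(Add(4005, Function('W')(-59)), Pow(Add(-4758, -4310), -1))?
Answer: Rational(-3963, 9068) ≈ -0.43703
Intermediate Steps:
Function('W')(R) = -42
Mul(Add(4005, Function('W')(-59)), Pow(Add(-4758, -4310), -1)) = Mul(Add(4005, -42), Pow(Add(-4758, -4310), -1)) = Mul(3963, Pow(-9068, -1)) = Mul(3963, Rational(-1, 9068)) = Rational(-3963, 9068)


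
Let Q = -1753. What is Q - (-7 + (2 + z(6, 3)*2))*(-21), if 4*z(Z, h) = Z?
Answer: -1795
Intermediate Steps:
z(Z, h) = Z/4
Q - (-7 + (2 + z(6, 3)*2))*(-21) = -1753 - (-7 + (2 + ((¼)*6)*2))*(-21) = -1753 - (-7 + (2 + (3/2)*2))*(-21) = -1753 - (-7 + (2 + 3))*(-21) = -1753 - (-7 + 5)*(-21) = -1753 - (-2)*(-21) = -1753 - 1*42 = -1753 - 42 = -1795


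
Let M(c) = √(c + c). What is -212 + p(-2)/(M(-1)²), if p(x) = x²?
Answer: -214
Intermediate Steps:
M(c) = √2*√c (M(c) = √(2*c) = √2*√c)
-212 + p(-2)/(M(-1)²) = -212 + (-2)²/((√2*√(-1))²) = -212 + 4/((√2*I)²) = -212 + 4/((I*√2)²) = -212 + 4/(-2) = -212 + 4*(-½) = -212 - 2 = -214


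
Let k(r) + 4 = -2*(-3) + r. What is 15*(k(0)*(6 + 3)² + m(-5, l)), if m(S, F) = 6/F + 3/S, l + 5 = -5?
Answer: 2412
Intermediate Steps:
l = -10 (l = -5 - 5 = -10)
m(S, F) = 3/S + 6/F
k(r) = 2 + r (k(r) = -4 + (-2*(-3) + r) = -4 + (6 + r) = 2 + r)
15*(k(0)*(6 + 3)² + m(-5, l)) = 15*((2 + 0)*(6 + 3)² + (3/(-5) + 6/(-10))) = 15*(2*9² + (3*(-⅕) + 6*(-⅒))) = 15*(2*81 + (-⅗ - ⅗)) = 15*(162 - 6/5) = 15*(804/5) = 2412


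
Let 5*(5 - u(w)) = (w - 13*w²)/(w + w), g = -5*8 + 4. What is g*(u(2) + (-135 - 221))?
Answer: 12546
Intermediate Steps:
g = -36 (g = -40 + 4 = -36)
u(w) = 5 - (w - 13*w²)/(10*w) (u(w) = 5 - (w - 13*w²)/(5*(w + w)) = 5 - (w - 13*w²)/(5*(2*w)) = 5 - (w - 13*w²)*1/(2*w)/5 = 5 - (w - 13*w²)/(10*w))
g*(u(2) + (-135 - 221)) = -36*((49/10 + (13/10)*2) + (-135 - 221)) = -36*((49/10 + 13/5) - 356) = -36*(15/2 - 356) = -36*(-697/2) = 12546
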